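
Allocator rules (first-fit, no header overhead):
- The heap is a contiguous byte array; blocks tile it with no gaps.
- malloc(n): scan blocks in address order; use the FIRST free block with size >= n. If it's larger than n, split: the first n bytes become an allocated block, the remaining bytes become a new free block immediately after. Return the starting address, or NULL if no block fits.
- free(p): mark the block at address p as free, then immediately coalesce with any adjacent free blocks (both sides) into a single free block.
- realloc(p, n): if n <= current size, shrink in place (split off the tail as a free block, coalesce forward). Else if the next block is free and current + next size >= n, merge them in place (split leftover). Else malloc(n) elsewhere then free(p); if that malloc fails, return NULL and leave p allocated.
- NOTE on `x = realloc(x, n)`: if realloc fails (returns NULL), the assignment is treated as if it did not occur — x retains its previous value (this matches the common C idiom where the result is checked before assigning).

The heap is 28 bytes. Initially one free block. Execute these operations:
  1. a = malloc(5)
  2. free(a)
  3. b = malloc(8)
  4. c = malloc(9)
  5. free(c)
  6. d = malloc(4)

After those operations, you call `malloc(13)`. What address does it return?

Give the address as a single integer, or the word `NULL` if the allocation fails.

Answer: 12

Derivation:
Op 1: a = malloc(5) -> a = 0; heap: [0-4 ALLOC][5-27 FREE]
Op 2: free(a) -> (freed a); heap: [0-27 FREE]
Op 3: b = malloc(8) -> b = 0; heap: [0-7 ALLOC][8-27 FREE]
Op 4: c = malloc(9) -> c = 8; heap: [0-7 ALLOC][8-16 ALLOC][17-27 FREE]
Op 5: free(c) -> (freed c); heap: [0-7 ALLOC][8-27 FREE]
Op 6: d = malloc(4) -> d = 8; heap: [0-7 ALLOC][8-11 ALLOC][12-27 FREE]
malloc(13): first-fit scan over [0-7 ALLOC][8-11 ALLOC][12-27 FREE] -> 12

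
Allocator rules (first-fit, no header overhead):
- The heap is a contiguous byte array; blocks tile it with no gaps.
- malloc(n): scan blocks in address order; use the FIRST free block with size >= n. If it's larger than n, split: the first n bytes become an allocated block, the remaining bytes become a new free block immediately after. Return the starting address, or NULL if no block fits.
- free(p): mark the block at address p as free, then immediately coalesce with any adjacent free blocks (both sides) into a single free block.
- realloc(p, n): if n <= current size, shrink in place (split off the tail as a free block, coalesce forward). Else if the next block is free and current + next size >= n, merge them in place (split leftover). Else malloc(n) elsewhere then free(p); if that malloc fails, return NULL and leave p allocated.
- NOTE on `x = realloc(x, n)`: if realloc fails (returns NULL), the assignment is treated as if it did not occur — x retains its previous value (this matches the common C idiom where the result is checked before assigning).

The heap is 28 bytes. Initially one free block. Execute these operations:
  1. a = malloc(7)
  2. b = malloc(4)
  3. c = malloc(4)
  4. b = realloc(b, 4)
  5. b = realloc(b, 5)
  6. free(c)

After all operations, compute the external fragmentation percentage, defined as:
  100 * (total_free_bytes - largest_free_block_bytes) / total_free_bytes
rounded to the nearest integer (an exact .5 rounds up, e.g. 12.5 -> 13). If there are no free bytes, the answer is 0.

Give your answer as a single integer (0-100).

Answer: 50

Derivation:
Op 1: a = malloc(7) -> a = 0; heap: [0-6 ALLOC][7-27 FREE]
Op 2: b = malloc(4) -> b = 7; heap: [0-6 ALLOC][7-10 ALLOC][11-27 FREE]
Op 3: c = malloc(4) -> c = 11; heap: [0-6 ALLOC][7-10 ALLOC][11-14 ALLOC][15-27 FREE]
Op 4: b = realloc(b, 4) -> b = 7; heap: [0-6 ALLOC][7-10 ALLOC][11-14 ALLOC][15-27 FREE]
Op 5: b = realloc(b, 5) -> b = 15; heap: [0-6 ALLOC][7-10 FREE][11-14 ALLOC][15-19 ALLOC][20-27 FREE]
Op 6: free(c) -> (freed c); heap: [0-6 ALLOC][7-14 FREE][15-19 ALLOC][20-27 FREE]
Free blocks: [8 8] total_free=16 largest=8 -> 100*(16-8)/16 = 800/16 = 50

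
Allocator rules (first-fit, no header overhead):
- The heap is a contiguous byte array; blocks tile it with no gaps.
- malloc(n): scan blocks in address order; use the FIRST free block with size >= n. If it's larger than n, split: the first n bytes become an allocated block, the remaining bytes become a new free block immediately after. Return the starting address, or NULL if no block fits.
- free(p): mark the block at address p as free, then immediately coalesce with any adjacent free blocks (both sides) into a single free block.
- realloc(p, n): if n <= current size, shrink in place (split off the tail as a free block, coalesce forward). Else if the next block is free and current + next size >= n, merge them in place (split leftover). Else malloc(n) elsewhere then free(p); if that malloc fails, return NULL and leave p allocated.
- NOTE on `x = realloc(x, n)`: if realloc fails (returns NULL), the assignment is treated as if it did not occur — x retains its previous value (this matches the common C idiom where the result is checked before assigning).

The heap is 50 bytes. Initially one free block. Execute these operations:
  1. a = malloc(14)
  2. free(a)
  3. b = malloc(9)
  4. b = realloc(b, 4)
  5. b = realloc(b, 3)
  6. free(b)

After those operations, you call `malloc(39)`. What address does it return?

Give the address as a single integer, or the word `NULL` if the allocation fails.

Op 1: a = malloc(14) -> a = 0; heap: [0-13 ALLOC][14-49 FREE]
Op 2: free(a) -> (freed a); heap: [0-49 FREE]
Op 3: b = malloc(9) -> b = 0; heap: [0-8 ALLOC][9-49 FREE]
Op 4: b = realloc(b, 4) -> b = 0; heap: [0-3 ALLOC][4-49 FREE]
Op 5: b = realloc(b, 3) -> b = 0; heap: [0-2 ALLOC][3-49 FREE]
Op 6: free(b) -> (freed b); heap: [0-49 FREE]
malloc(39): first-fit scan over [0-49 FREE] -> 0

Answer: 0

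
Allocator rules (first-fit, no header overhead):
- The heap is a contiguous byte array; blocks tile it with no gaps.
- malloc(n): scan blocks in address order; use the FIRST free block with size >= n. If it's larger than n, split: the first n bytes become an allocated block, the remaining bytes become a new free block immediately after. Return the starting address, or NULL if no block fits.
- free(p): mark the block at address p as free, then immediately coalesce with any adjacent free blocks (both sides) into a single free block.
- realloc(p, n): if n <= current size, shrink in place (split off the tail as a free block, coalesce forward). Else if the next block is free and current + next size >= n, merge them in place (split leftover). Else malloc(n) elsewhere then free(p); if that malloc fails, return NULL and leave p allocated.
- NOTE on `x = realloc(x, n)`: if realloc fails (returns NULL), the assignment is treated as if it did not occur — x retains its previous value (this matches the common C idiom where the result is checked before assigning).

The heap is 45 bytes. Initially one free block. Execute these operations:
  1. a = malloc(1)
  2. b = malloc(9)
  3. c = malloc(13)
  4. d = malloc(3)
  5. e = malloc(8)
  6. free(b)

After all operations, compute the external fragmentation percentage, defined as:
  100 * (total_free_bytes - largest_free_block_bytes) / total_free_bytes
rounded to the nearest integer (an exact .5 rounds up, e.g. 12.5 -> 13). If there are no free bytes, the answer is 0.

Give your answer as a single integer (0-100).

Answer: 45

Derivation:
Op 1: a = malloc(1) -> a = 0; heap: [0-0 ALLOC][1-44 FREE]
Op 2: b = malloc(9) -> b = 1; heap: [0-0 ALLOC][1-9 ALLOC][10-44 FREE]
Op 3: c = malloc(13) -> c = 10; heap: [0-0 ALLOC][1-9 ALLOC][10-22 ALLOC][23-44 FREE]
Op 4: d = malloc(3) -> d = 23; heap: [0-0 ALLOC][1-9 ALLOC][10-22 ALLOC][23-25 ALLOC][26-44 FREE]
Op 5: e = malloc(8) -> e = 26; heap: [0-0 ALLOC][1-9 ALLOC][10-22 ALLOC][23-25 ALLOC][26-33 ALLOC][34-44 FREE]
Op 6: free(b) -> (freed b); heap: [0-0 ALLOC][1-9 FREE][10-22 ALLOC][23-25 ALLOC][26-33 ALLOC][34-44 FREE]
Free blocks: [9 11] total_free=20 largest=11 -> 100*(20-11)/20 = 900/20 = 45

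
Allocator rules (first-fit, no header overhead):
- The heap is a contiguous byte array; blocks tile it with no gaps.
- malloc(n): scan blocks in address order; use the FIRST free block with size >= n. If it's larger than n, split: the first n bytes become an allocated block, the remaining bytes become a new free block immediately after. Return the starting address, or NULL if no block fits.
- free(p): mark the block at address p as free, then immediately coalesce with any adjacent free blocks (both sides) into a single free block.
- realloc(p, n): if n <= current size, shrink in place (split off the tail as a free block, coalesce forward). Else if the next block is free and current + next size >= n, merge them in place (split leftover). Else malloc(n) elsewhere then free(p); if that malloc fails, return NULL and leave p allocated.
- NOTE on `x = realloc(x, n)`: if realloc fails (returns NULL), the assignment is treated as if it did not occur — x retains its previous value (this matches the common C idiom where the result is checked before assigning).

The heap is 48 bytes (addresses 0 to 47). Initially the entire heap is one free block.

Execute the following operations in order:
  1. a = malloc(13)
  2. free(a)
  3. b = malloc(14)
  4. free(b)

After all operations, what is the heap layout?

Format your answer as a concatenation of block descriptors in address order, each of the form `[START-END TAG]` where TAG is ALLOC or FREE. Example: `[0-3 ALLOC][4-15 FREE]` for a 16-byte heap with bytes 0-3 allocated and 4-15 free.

Op 1: a = malloc(13) -> a = 0; heap: [0-12 ALLOC][13-47 FREE]
Op 2: free(a) -> (freed a); heap: [0-47 FREE]
Op 3: b = malloc(14) -> b = 0; heap: [0-13 ALLOC][14-47 FREE]
Op 4: free(b) -> (freed b); heap: [0-47 FREE]

Answer: [0-47 FREE]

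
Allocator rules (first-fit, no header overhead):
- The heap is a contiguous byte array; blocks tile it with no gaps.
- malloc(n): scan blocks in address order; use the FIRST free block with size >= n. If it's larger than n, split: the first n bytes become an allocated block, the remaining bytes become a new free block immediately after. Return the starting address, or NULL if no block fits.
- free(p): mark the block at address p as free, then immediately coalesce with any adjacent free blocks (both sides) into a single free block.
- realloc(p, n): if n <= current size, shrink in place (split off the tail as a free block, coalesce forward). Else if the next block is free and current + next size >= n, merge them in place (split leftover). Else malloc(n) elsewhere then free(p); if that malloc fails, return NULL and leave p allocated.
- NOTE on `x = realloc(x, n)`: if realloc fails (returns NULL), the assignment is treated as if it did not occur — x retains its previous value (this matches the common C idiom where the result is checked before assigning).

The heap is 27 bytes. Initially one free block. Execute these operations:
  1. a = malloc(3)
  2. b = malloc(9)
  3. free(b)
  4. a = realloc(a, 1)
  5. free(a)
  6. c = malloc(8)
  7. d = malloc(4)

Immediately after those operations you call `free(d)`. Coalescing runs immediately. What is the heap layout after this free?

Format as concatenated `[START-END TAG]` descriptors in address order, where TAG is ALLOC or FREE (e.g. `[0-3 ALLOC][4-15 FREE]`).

Op 1: a = malloc(3) -> a = 0; heap: [0-2 ALLOC][3-26 FREE]
Op 2: b = malloc(9) -> b = 3; heap: [0-2 ALLOC][3-11 ALLOC][12-26 FREE]
Op 3: free(b) -> (freed b); heap: [0-2 ALLOC][3-26 FREE]
Op 4: a = realloc(a, 1) -> a = 0; heap: [0-0 ALLOC][1-26 FREE]
Op 5: free(a) -> (freed a); heap: [0-26 FREE]
Op 6: c = malloc(8) -> c = 0; heap: [0-7 ALLOC][8-26 FREE]
Op 7: d = malloc(4) -> d = 8; heap: [0-7 ALLOC][8-11 ALLOC][12-26 FREE]
free(d): d = 8 -> block [8-11 ALLOC]; mark free, coalesce with adjacent free neighbors -> [0-7 ALLOC][8-26 FREE]

Answer: [0-7 ALLOC][8-26 FREE]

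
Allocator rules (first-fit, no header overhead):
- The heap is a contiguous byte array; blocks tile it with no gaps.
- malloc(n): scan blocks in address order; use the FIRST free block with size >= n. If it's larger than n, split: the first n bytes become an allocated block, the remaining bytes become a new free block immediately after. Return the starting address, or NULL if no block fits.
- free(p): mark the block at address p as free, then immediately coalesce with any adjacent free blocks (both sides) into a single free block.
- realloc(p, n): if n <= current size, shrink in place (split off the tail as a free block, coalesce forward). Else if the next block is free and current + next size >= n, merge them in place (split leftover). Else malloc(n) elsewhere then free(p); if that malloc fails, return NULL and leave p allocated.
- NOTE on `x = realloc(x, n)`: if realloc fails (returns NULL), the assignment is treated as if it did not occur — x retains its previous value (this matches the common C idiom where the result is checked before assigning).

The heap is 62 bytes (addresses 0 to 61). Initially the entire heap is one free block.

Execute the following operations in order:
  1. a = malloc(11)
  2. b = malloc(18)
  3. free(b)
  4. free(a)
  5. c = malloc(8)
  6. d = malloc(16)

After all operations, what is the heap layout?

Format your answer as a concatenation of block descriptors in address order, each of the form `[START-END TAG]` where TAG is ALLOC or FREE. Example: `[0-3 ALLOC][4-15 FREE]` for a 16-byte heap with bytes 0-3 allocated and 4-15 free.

Op 1: a = malloc(11) -> a = 0; heap: [0-10 ALLOC][11-61 FREE]
Op 2: b = malloc(18) -> b = 11; heap: [0-10 ALLOC][11-28 ALLOC][29-61 FREE]
Op 3: free(b) -> (freed b); heap: [0-10 ALLOC][11-61 FREE]
Op 4: free(a) -> (freed a); heap: [0-61 FREE]
Op 5: c = malloc(8) -> c = 0; heap: [0-7 ALLOC][8-61 FREE]
Op 6: d = malloc(16) -> d = 8; heap: [0-7 ALLOC][8-23 ALLOC][24-61 FREE]

Answer: [0-7 ALLOC][8-23 ALLOC][24-61 FREE]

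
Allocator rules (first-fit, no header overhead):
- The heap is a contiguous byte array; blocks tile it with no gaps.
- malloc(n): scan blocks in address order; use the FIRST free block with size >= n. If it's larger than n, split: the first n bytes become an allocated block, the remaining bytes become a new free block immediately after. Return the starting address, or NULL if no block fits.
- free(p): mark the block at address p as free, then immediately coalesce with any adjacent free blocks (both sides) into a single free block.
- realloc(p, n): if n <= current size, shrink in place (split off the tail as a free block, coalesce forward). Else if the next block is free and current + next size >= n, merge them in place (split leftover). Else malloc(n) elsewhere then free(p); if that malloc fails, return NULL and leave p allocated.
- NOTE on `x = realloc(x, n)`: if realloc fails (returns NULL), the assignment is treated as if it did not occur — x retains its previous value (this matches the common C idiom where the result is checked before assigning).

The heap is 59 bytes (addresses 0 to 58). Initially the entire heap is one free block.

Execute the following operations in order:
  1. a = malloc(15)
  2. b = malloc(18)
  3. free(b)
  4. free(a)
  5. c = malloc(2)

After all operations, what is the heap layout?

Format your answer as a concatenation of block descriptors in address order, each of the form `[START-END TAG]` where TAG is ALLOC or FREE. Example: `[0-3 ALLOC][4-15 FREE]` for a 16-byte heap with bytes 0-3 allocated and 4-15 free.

Op 1: a = malloc(15) -> a = 0; heap: [0-14 ALLOC][15-58 FREE]
Op 2: b = malloc(18) -> b = 15; heap: [0-14 ALLOC][15-32 ALLOC][33-58 FREE]
Op 3: free(b) -> (freed b); heap: [0-14 ALLOC][15-58 FREE]
Op 4: free(a) -> (freed a); heap: [0-58 FREE]
Op 5: c = malloc(2) -> c = 0; heap: [0-1 ALLOC][2-58 FREE]

Answer: [0-1 ALLOC][2-58 FREE]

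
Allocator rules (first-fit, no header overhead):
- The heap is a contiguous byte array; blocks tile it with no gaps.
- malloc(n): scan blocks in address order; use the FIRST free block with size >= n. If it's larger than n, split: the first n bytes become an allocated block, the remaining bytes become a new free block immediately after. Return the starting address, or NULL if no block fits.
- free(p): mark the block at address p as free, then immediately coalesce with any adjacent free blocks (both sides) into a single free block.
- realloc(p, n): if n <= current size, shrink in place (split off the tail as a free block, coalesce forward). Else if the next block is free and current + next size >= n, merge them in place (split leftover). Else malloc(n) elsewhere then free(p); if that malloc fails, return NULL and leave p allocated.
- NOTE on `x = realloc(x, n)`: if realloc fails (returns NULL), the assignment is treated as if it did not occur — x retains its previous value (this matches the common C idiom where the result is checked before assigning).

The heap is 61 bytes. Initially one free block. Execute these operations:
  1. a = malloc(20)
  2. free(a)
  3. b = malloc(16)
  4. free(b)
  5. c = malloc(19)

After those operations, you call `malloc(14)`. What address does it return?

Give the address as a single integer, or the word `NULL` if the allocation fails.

Op 1: a = malloc(20) -> a = 0; heap: [0-19 ALLOC][20-60 FREE]
Op 2: free(a) -> (freed a); heap: [0-60 FREE]
Op 3: b = malloc(16) -> b = 0; heap: [0-15 ALLOC][16-60 FREE]
Op 4: free(b) -> (freed b); heap: [0-60 FREE]
Op 5: c = malloc(19) -> c = 0; heap: [0-18 ALLOC][19-60 FREE]
malloc(14): first-fit scan over [0-18 ALLOC][19-60 FREE] -> 19

Answer: 19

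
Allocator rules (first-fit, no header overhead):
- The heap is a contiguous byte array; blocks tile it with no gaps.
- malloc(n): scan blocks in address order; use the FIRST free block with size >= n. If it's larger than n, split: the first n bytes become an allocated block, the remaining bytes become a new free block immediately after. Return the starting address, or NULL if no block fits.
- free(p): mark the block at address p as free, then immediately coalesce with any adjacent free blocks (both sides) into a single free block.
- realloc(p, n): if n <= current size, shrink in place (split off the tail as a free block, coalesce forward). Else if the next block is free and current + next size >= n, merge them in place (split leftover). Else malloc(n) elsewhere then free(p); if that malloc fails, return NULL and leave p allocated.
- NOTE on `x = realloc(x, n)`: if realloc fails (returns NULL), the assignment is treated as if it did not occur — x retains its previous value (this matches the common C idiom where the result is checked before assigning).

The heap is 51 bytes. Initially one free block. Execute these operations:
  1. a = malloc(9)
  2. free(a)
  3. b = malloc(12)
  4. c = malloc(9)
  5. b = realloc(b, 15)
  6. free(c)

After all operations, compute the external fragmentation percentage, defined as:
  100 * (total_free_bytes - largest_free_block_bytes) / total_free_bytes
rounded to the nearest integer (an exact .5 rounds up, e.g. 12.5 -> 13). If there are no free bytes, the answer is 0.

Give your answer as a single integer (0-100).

Op 1: a = malloc(9) -> a = 0; heap: [0-8 ALLOC][9-50 FREE]
Op 2: free(a) -> (freed a); heap: [0-50 FREE]
Op 3: b = malloc(12) -> b = 0; heap: [0-11 ALLOC][12-50 FREE]
Op 4: c = malloc(9) -> c = 12; heap: [0-11 ALLOC][12-20 ALLOC][21-50 FREE]
Op 5: b = realloc(b, 15) -> b = 21; heap: [0-11 FREE][12-20 ALLOC][21-35 ALLOC][36-50 FREE]
Op 6: free(c) -> (freed c); heap: [0-20 FREE][21-35 ALLOC][36-50 FREE]
Free blocks: [21 15] total_free=36 largest=21 -> 100*(36-21)/36 = 1500/36 ≈ 41.667 -> rounds to 42

Answer: 42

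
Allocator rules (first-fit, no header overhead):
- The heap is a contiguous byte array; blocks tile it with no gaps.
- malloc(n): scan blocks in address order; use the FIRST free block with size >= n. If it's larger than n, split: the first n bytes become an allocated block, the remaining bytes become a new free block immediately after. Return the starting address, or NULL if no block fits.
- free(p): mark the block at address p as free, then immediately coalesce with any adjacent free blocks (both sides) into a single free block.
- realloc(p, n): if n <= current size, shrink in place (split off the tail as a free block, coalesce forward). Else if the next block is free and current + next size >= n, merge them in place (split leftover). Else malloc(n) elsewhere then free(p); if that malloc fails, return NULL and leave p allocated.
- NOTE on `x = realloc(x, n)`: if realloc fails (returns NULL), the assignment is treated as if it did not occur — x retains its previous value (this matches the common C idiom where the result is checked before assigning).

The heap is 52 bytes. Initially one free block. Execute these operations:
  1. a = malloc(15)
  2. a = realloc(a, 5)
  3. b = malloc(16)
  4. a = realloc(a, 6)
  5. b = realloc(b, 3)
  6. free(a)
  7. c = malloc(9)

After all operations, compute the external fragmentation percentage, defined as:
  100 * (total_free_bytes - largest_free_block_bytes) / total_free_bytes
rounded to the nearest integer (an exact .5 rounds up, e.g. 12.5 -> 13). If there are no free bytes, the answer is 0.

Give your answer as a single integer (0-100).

Op 1: a = malloc(15) -> a = 0; heap: [0-14 ALLOC][15-51 FREE]
Op 2: a = realloc(a, 5) -> a = 0; heap: [0-4 ALLOC][5-51 FREE]
Op 3: b = malloc(16) -> b = 5; heap: [0-4 ALLOC][5-20 ALLOC][21-51 FREE]
Op 4: a = realloc(a, 6) -> a = 21; heap: [0-4 FREE][5-20 ALLOC][21-26 ALLOC][27-51 FREE]
Op 5: b = realloc(b, 3) -> b = 5; heap: [0-4 FREE][5-7 ALLOC][8-20 FREE][21-26 ALLOC][27-51 FREE]
Op 6: free(a) -> (freed a); heap: [0-4 FREE][5-7 ALLOC][8-51 FREE]
Op 7: c = malloc(9) -> c = 8; heap: [0-4 FREE][5-7 ALLOC][8-16 ALLOC][17-51 FREE]
Free blocks: [5 35] total_free=40 largest=35 -> 100*(40-35)/40 = 500/40 = 12.5 -> rounds to 13

Answer: 13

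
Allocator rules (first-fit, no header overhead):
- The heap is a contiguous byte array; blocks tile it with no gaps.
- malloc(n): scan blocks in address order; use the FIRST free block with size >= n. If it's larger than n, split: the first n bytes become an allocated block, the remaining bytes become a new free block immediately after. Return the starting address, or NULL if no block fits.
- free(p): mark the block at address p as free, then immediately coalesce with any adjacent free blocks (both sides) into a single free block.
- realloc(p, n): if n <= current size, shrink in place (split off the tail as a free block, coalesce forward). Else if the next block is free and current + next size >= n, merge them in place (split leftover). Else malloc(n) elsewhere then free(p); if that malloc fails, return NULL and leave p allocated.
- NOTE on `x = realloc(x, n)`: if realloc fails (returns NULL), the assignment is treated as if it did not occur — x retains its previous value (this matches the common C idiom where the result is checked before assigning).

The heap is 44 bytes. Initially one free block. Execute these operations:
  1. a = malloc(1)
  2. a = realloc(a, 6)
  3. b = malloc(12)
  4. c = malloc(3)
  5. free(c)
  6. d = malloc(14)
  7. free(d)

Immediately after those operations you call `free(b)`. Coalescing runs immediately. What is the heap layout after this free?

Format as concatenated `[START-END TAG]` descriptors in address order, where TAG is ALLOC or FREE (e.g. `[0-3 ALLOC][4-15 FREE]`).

Op 1: a = malloc(1) -> a = 0; heap: [0-0 ALLOC][1-43 FREE]
Op 2: a = realloc(a, 6) -> a = 0; heap: [0-5 ALLOC][6-43 FREE]
Op 3: b = malloc(12) -> b = 6; heap: [0-5 ALLOC][6-17 ALLOC][18-43 FREE]
Op 4: c = malloc(3) -> c = 18; heap: [0-5 ALLOC][6-17 ALLOC][18-20 ALLOC][21-43 FREE]
Op 5: free(c) -> (freed c); heap: [0-5 ALLOC][6-17 ALLOC][18-43 FREE]
Op 6: d = malloc(14) -> d = 18; heap: [0-5 ALLOC][6-17 ALLOC][18-31 ALLOC][32-43 FREE]
Op 7: free(d) -> (freed d); heap: [0-5 ALLOC][6-17 ALLOC][18-43 FREE]
free(b): b = 6 -> block [6-17 ALLOC]; mark free, coalesce with adjacent free neighbors -> [0-5 ALLOC][6-43 FREE]

Answer: [0-5 ALLOC][6-43 FREE]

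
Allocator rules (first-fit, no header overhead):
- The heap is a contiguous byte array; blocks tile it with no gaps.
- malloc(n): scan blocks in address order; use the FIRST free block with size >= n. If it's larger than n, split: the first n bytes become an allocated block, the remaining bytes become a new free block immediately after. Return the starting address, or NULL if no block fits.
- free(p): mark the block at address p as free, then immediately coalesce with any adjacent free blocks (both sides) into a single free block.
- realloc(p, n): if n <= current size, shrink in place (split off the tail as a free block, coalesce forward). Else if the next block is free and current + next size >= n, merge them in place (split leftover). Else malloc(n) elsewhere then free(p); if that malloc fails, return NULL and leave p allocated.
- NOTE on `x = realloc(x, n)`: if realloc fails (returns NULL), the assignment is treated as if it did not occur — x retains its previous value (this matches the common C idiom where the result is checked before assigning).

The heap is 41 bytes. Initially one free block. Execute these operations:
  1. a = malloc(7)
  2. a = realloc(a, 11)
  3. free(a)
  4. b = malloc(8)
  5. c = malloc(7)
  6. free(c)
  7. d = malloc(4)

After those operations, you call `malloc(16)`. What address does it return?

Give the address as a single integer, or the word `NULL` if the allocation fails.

Answer: 12

Derivation:
Op 1: a = malloc(7) -> a = 0; heap: [0-6 ALLOC][7-40 FREE]
Op 2: a = realloc(a, 11) -> a = 0; heap: [0-10 ALLOC][11-40 FREE]
Op 3: free(a) -> (freed a); heap: [0-40 FREE]
Op 4: b = malloc(8) -> b = 0; heap: [0-7 ALLOC][8-40 FREE]
Op 5: c = malloc(7) -> c = 8; heap: [0-7 ALLOC][8-14 ALLOC][15-40 FREE]
Op 6: free(c) -> (freed c); heap: [0-7 ALLOC][8-40 FREE]
Op 7: d = malloc(4) -> d = 8; heap: [0-7 ALLOC][8-11 ALLOC][12-40 FREE]
malloc(16): first-fit scan over [0-7 ALLOC][8-11 ALLOC][12-40 FREE] -> 12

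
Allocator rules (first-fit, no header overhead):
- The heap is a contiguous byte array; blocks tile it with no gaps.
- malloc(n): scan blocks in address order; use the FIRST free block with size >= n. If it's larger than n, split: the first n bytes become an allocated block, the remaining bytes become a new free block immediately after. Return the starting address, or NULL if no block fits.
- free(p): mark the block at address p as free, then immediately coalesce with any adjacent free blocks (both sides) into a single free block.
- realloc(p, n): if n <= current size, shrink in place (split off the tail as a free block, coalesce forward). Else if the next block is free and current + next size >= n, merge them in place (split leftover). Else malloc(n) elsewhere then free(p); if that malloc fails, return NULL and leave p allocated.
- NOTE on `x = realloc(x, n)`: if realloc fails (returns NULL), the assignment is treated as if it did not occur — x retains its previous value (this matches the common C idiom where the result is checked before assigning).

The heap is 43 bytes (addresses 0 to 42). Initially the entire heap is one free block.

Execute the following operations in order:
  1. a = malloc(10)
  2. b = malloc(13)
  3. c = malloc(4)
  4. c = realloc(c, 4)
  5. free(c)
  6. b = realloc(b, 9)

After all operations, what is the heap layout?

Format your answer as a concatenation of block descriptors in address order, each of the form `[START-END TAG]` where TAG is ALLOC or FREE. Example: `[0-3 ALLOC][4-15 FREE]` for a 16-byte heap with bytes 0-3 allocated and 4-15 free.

Answer: [0-9 ALLOC][10-18 ALLOC][19-42 FREE]

Derivation:
Op 1: a = malloc(10) -> a = 0; heap: [0-9 ALLOC][10-42 FREE]
Op 2: b = malloc(13) -> b = 10; heap: [0-9 ALLOC][10-22 ALLOC][23-42 FREE]
Op 3: c = malloc(4) -> c = 23; heap: [0-9 ALLOC][10-22 ALLOC][23-26 ALLOC][27-42 FREE]
Op 4: c = realloc(c, 4) -> c = 23; heap: [0-9 ALLOC][10-22 ALLOC][23-26 ALLOC][27-42 FREE]
Op 5: free(c) -> (freed c); heap: [0-9 ALLOC][10-22 ALLOC][23-42 FREE]
Op 6: b = realloc(b, 9) -> b = 10; heap: [0-9 ALLOC][10-18 ALLOC][19-42 FREE]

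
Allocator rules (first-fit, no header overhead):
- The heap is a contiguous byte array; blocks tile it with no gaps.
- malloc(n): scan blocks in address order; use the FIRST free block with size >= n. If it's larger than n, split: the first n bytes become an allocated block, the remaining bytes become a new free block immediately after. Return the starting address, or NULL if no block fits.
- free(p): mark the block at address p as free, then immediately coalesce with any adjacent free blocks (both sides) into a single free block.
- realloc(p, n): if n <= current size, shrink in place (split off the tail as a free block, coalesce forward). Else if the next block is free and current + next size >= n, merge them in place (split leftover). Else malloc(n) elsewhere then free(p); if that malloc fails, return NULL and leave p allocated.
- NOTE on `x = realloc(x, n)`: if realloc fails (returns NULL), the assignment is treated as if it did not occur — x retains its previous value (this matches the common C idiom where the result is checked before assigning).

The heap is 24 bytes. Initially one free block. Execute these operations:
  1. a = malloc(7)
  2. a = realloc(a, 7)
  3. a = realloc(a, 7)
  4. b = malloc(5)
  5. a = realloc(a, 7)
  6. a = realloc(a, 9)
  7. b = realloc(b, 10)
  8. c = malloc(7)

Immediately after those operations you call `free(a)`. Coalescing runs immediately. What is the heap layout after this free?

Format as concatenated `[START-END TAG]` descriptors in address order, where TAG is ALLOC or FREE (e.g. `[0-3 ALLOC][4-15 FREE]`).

Answer: [0-6 ALLOC][7-11 ALLOC][12-23 FREE]

Derivation:
Op 1: a = malloc(7) -> a = 0; heap: [0-6 ALLOC][7-23 FREE]
Op 2: a = realloc(a, 7) -> a = 0; heap: [0-6 ALLOC][7-23 FREE]
Op 3: a = realloc(a, 7) -> a = 0; heap: [0-6 ALLOC][7-23 FREE]
Op 4: b = malloc(5) -> b = 7; heap: [0-6 ALLOC][7-11 ALLOC][12-23 FREE]
Op 5: a = realloc(a, 7) -> a = 0; heap: [0-6 ALLOC][7-11 ALLOC][12-23 FREE]
Op 6: a = realloc(a, 9) -> a = 12; heap: [0-6 FREE][7-11 ALLOC][12-20 ALLOC][21-23 FREE]
Op 7: b = realloc(b, 10) -> NULL (b unchanged); heap: [0-6 FREE][7-11 ALLOC][12-20 ALLOC][21-23 FREE]
Op 8: c = malloc(7) -> c = 0; heap: [0-6 ALLOC][7-11 ALLOC][12-20 ALLOC][21-23 FREE]
free(a): a = 12 -> block [12-20 ALLOC]; mark free, coalesce with adjacent free neighbors -> [0-6 ALLOC][7-11 ALLOC][12-23 FREE]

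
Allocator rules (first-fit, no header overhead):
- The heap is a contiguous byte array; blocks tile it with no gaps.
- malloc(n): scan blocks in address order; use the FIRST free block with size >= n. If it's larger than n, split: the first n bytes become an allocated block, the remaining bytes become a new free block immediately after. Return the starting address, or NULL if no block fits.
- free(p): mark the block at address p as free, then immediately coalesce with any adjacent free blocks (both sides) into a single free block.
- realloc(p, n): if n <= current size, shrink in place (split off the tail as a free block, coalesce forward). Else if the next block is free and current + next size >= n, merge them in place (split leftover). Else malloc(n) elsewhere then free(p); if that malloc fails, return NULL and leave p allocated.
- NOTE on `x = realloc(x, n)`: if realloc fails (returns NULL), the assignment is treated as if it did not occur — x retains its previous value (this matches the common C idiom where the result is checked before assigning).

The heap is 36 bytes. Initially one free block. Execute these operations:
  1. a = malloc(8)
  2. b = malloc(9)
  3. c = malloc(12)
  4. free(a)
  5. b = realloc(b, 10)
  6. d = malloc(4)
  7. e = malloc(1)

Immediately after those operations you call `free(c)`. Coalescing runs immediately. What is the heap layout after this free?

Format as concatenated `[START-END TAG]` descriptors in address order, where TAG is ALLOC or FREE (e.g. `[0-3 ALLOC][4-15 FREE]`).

Answer: [0-3 ALLOC][4-4 ALLOC][5-7 FREE][8-16 ALLOC][17-35 FREE]

Derivation:
Op 1: a = malloc(8) -> a = 0; heap: [0-7 ALLOC][8-35 FREE]
Op 2: b = malloc(9) -> b = 8; heap: [0-7 ALLOC][8-16 ALLOC][17-35 FREE]
Op 3: c = malloc(12) -> c = 17; heap: [0-7 ALLOC][8-16 ALLOC][17-28 ALLOC][29-35 FREE]
Op 4: free(a) -> (freed a); heap: [0-7 FREE][8-16 ALLOC][17-28 ALLOC][29-35 FREE]
Op 5: b = realloc(b, 10) -> NULL (b unchanged); heap: [0-7 FREE][8-16 ALLOC][17-28 ALLOC][29-35 FREE]
Op 6: d = malloc(4) -> d = 0; heap: [0-3 ALLOC][4-7 FREE][8-16 ALLOC][17-28 ALLOC][29-35 FREE]
Op 7: e = malloc(1) -> e = 4; heap: [0-3 ALLOC][4-4 ALLOC][5-7 FREE][8-16 ALLOC][17-28 ALLOC][29-35 FREE]
free(c): c = 17 -> block [17-28 ALLOC]; mark free, coalesce with adjacent free neighbors -> [0-3 ALLOC][4-4 ALLOC][5-7 FREE][8-16 ALLOC][17-35 FREE]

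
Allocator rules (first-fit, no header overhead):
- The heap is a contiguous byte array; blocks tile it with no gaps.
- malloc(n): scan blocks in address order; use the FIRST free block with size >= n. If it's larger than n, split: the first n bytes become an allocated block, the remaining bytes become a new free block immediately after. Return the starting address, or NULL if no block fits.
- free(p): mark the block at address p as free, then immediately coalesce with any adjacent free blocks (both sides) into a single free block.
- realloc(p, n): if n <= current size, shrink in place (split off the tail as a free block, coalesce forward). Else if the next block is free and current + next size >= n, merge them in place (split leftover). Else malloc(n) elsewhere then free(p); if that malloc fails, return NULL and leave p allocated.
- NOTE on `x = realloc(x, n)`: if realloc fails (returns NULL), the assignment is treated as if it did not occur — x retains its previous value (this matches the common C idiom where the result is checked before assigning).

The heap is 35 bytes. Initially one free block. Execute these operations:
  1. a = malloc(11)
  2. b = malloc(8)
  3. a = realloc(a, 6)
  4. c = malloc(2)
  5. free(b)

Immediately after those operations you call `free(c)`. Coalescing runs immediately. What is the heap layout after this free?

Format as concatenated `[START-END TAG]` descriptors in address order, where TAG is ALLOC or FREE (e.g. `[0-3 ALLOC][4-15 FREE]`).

Op 1: a = malloc(11) -> a = 0; heap: [0-10 ALLOC][11-34 FREE]
Op 2: b = malloc(8) -> b = 11; heap: [0-10 ALLOC][11-18 ALLOC][19-34 FREE]
Op 3: a = realloc(a, 6) -> a = 0; heap: [0-5 ALLOC][6-10 FREE][11-18 ALLOC][19-34 FREE]
Op 4: c = malloc(2) -> c = 6; heap: [0-5 ALLOC][6-7 ALLOC][8-10 FREE][11-18 ALLOC][19-34 FREE]
Op 5: free(b) -> (freed b); heap: [0-5 ALLOC][6-7 ALLOC][8-34 FREE]
free(c): c = 6 -> block [6-7 ALLOC]; mark free, coalesce with adjacent free neighbors -> [0-5 ALLOC][6-34 FREE]

Answer: [0-5 ALLOC][6-34 FREE]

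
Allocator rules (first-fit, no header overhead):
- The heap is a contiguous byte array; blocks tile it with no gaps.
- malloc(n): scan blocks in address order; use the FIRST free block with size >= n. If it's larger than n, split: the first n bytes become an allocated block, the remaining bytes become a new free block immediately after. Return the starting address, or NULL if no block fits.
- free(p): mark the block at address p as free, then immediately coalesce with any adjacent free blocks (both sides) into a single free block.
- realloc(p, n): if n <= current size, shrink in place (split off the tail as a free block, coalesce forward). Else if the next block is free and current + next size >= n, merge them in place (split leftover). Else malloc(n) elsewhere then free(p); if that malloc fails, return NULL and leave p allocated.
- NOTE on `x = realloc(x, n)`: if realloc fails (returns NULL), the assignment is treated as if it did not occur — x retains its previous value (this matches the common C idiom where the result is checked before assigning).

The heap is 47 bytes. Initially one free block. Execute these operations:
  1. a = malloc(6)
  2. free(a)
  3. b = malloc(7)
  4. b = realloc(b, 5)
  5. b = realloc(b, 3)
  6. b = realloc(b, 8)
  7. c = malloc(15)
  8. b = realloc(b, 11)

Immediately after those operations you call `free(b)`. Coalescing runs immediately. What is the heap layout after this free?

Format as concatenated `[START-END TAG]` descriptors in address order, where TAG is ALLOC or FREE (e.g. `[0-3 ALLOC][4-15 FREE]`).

Answer: [0-7 FREE][8-22 ALLOC][23-46 FREE]

Derivation:
Op 1: a = malloc(6) -> a = 0; heap: [0-5 ALLOC][6-46 FREE]
Op 2: free(a) -> (freed a); heap: [0-46 FREE]
Op 3: b = malloc(7) -> b = 0; heap: [0-6 ALLOC][7-46 FREE]
Op 4: b = realloc(b, 5) -> b = 0; heap: [0-4 ALLOC][5-46 FREE]
Op 5: b = realloc(b, 3) -> b = 0; heap: [0-2 ALLOC][3-46 FREE]
Op 6: b = realloc(b, 8) -> b = 0; heap: [0-7 ALLOC][8-46 FREE]
Op 7: c = malloc(15) -> c = 8; heap: [0-7 ALLOC][8-22 ALLOC][23-46 FREE]
Op 8: b = realloc(b, 11) -> b = 23; heap: [0-7 FREE][8-22 ALLOC][23-33 ALLOC][34-46 FREE]
free(b): b = 23 -> block [23-33 ALLOC]; mark free, coalesce with adjacent free neighbors -> [0-7 FREE][8-22 ALLOC][23-46 FREE]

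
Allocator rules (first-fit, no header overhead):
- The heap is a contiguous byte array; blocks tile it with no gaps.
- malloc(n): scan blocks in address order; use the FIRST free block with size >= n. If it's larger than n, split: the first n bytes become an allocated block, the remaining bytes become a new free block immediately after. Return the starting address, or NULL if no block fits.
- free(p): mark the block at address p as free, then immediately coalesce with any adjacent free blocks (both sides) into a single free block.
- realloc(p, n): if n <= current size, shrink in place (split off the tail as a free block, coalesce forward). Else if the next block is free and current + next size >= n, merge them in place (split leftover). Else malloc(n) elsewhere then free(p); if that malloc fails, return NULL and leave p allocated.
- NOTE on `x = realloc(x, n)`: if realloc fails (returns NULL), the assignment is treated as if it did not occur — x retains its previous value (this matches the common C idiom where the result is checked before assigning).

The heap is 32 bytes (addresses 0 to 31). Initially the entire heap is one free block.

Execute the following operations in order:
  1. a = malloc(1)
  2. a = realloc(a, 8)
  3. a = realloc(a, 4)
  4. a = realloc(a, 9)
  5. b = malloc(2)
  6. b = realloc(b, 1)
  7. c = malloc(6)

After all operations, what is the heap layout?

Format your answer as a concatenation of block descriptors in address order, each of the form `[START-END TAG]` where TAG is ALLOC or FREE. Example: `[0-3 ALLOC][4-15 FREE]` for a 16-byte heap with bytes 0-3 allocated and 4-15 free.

Answer: [0-8 ALLOC][9-9 ALLOC][10-15 ALLOC][16-31 FREE]

Derivation:
Op 1: a = malloc(1) -> a = 0; heap: [0-0 ALLOC][1-31 FREE]
Op 2: a = realloc(a, 8) -> a = 0; heap: [0-7 ALLOC][8-31 FREE]
Op 3: a = realloc(a, 4) -> a = 0; heap: [0-3 ALLOC][4-31 FREE]
Op 4: a = realloc(a, 9) -> a = 0; heap: [0-8 ALLOC][9-31 FREE]
Op 5: b = malloc(2) -> b = 9; heap: [0-8 ALLOC][9-10 ALLOC][11-31 FREE]
Op 6: b = realloc(b, 1) -> b = 9; heap: [0-8 ALLOC][9-9 ALLOC][10-31 FREE]
Op 7: c = malloc(6) -> c = 10; heap: [0-8 ALLOC][9-9 ALLOC][10-15 ALLOC][16-31 FREE]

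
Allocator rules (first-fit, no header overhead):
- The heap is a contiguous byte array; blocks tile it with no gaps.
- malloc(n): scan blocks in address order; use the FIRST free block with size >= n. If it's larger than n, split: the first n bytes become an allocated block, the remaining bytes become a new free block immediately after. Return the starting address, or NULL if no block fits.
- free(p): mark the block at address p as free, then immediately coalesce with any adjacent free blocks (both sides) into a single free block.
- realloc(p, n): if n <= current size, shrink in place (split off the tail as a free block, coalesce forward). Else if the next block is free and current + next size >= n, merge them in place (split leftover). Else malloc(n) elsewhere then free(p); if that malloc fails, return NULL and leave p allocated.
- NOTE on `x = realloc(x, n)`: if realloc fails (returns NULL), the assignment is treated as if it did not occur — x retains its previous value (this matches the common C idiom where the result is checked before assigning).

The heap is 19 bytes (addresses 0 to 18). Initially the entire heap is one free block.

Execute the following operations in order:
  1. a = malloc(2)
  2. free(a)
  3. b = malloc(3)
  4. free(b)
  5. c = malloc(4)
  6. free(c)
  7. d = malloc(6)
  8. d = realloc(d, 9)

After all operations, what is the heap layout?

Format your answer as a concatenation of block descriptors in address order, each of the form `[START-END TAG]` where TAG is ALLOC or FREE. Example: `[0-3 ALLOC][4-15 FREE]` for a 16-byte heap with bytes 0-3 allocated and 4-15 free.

Op 1: a = malloc(2) -> a = 0; heap: [0-1 ALLOC][2-18 FREE]
Op 2: free(a) -> (freed a); heap: [0-18 FREE]
Op 3: b = malloc(3) -> b = 0; heap: [0-2 ALLOC][3-18 FREE]
Op 4: free(b) -> (freed b); heap: [0-18 FREE]
Op 5: c = malloc(4) -> c = 0; heap: [0-3 ALLOC][4-18 FREE]
Op 6: free(c) -> (freed c); heap: [0-18 FREE]
Op 7: d = malloc(6) -> d = 0; heap: [0-5 ALLOC][6-18 FREE]
Op 8: d = realloc(d, 9) -> d = 0; heap: [0-8 ALLOC][9-18 FREE]

Answer: [0-8 ALLOC][9-18 FREE]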